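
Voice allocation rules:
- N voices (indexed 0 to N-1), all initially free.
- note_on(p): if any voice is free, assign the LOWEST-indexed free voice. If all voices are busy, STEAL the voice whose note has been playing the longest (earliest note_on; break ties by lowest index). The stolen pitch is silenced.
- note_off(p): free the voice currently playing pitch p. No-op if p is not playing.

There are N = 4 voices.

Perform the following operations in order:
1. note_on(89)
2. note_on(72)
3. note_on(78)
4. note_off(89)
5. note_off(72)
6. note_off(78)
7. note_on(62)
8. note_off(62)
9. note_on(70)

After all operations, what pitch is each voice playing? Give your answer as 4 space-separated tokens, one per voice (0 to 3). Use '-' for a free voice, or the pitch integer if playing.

Answer: 70 - - -

Derivation:
Op 1: note_on(89): voice 0 is free -> assigned | voices=[89 - - -]
Op 2: note_on(72): voice 1 is free -> assigned | voices=[89 72 - -]
Op 3: note_on(78): voice 2 is free -> assigned | voices=[89 72 78 -]
Op 4: note_off(89): free voice 0 | voices=[- 72 78 -]
Op 5: note_off(72): free voice 1 | voices=[- - 78 -]
Op 6: note_off(78): free voice 2 | voices=[- - - -]
Op 7: note_on(62): voice 0 is free -> assigned | voices=[62 - - -]
Op 8: note_off(62): free voice 0 | voices=[- - - -]
Op 9: note_on(70): voice 0 is free -> assigned | voices=[70 - - -]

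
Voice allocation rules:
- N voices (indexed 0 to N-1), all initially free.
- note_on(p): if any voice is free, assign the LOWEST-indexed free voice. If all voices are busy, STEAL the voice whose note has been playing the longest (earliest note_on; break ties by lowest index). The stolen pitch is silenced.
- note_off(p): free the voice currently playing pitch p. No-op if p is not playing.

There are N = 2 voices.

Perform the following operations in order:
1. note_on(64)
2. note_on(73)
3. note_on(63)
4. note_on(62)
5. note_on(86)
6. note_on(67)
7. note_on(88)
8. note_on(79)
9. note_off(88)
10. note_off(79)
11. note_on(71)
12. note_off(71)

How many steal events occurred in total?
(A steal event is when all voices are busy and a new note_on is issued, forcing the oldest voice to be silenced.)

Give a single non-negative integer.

Answer: 6

Derivation:
Op 1: note_on(64): voice 0 is free -> assigned | voices=[64 -]
Op 2: note_on(73): voice 1 is free -> assigned | voices=[64 73]
Op 3: note_on(63): all voices busy, STEAL voice 0 (pitch 64, oldest) -> assign | voices=[63 73]
Op 4: note_on(62): all voices busy, STEAL voice 1 (pitch 73, oldest) -> assign | voices=[63 62]
Op 5: note_on(86): all voices busy, STEAL voice 0 (pitch 63, oldest) -> assign | voices=[86 62]
Op 6: note_on(67): all voices busy, STEAL voice 1 (pitch 62, oldest) -> assign | voices=[86 67]
Op 7: note_on(88): all voices busy, STEAL voice 0 (pitch 86, oldest) -> assign | voices=[88 67]
Op 8: note_on(79): all voices busy, STEAL voice 1 (pitch 67, oldest) -> assign | voices=[88 79]
Op 9: note_off(88): free voice 0 | voices=[- 79]
Op 10: note_off(79): free voice 1 | voices=[- -]
Op 11: note_on(71): voice 0 is free -> assigned | voices=[71 -]
Op 12: note_off(71): free voice 0 | voices=[- -]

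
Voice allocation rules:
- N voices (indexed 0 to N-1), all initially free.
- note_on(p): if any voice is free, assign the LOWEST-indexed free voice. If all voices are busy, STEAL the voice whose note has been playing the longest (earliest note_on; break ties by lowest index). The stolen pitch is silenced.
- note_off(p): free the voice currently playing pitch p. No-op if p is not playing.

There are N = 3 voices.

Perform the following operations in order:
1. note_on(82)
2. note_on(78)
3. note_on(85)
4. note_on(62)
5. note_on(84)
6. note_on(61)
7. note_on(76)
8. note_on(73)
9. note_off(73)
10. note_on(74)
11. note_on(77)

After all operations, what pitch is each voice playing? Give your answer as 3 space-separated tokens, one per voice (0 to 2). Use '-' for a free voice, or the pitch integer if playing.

Op 1: note_on(82): voice 0 is free -> assigned | voices=[82 - -]
Op 2: note_on(78): voice 1 is free -> assigned | voices=[82 78 -]
Op 3: note_on(85): voice 2 is free -> assigned | voices=[82 78 85]
Op 4: note_on(62): all voices busy, STEAL voice 0 (pitch 82, oldest) -> assign | voices=[62 78 85]
Op 5: note_on(84): all voices busy, STEAL voice 1 (pitch 78, oldest) -> assign | voices=[62 84 85]
Op 6: note_on(61): all voices busy, STEAL voice 2 (pitch 85, oldest) -> assign | voices=[62 84 61]
Op 7: note_on(76): all voices busy, STEAL voice 0 (pitch 62, oldest) -> assign | voices=[76 84 61]
Op 8: note_on(73): all voices busy, STEAL voice 1 (pitch 84, oldest) -> assign | voices=[76 73 61]
Op 9: note_off(73): free voice 1 | voices=[76 - 61]
Op 10: note_on(74): voice 1 is free -> assigned | voices=[76 74 61]
Op 11: note_on(77): all voices busy, STEAL voice 2 (pitch 61, oldest) -> assign | voices=[76 74 77]

Answer: 76 74 77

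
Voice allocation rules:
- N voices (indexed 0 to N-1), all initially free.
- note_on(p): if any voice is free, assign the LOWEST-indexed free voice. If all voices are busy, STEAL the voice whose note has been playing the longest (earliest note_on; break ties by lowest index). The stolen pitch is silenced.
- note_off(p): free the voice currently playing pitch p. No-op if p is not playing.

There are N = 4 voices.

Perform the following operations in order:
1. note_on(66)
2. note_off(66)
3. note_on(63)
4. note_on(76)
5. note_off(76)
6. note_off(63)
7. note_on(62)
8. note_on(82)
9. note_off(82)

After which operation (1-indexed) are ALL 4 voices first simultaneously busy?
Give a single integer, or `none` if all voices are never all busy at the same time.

Answer: none

Derivation:
Op 1: note_on(66): voice 0 is free -> assigned | voices=[66 - - -]
Op 2: note_off(66): free voice 0 | voices=[- - - -]
Op 3: note_on(63): voice 0 is free -> assigned | voices=[63 - - -]
Op 4: note_on(76): voice 1 is free -> assigned | voices=[63 76 - -]
Op 5: note_off(76): free voice 1 | voices=[63 - - -]
Op 6: note_off(63): free voice 0 | voices=[- - - -]
Op 7: note_on(62): voice 0 is free -> assigned | voices=[62 - - -]
Op 8: note_on(82): voice 1 is free -> assigned | voices=[62 82 - -]
Op 9: note_off(82): free voice 1 | voices=[62 - - -]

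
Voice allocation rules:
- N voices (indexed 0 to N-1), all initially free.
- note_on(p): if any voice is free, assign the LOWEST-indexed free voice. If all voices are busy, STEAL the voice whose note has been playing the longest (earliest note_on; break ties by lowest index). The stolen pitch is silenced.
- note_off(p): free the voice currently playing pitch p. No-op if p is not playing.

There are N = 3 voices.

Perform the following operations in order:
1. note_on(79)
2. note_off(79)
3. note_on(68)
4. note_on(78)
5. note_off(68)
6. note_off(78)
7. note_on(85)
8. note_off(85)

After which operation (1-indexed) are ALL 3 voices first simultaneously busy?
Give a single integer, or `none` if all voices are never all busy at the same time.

Op 1: note_on(79): voice 0 is free -> assigned | voices=[79 - -]
Op 2: note_off(79): free voice 0 | voices=[- - -]
Op 3: note_on(68): voice 0 is free -> assigned | voices=[68 - -]
Op 4: note_on(78): voice 1 is free -> assigned | voices=[68 78 -]
Op 5: note_off(68): free voice 0 | voices=[- 78 -]
Op 6: note_off(78): free voice 1 | voices=[- - -]
Op 7: note_on(85): voice 0 is free -> assigned | voices=[85 - -]
Op 8: note_off(85): free voice 0 | voices=[- - -]

Answer: none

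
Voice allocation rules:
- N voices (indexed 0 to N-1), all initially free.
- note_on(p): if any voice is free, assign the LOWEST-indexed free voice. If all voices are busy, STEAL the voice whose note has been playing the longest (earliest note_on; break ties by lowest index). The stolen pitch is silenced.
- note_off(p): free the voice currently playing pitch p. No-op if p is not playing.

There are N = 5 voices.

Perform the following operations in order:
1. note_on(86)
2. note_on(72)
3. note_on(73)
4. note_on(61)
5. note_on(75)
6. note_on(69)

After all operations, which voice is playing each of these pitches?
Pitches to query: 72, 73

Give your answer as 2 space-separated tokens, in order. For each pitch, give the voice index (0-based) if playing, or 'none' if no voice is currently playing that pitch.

Op 1: note_on(86): voice 0 is free -> assigned | voices=[86 - - - -]
Op 2: note_on(72): voice 1 is free -> assigned | voices=[86 72 - - -]
Op 3: note_on(73): voice 2 is free -> assigned | voices=[86 72 73 - -]
Op 4: note_on(61): voice 3 is free -> assigned | voices=[86 72 73 61 -]
Op 5: note_on(75): voice 4 is free -> assigned | voices=[86 72 73 61 75]
Op 6: note_on(69): all voices busy, STEAL voice 0 (pitch 86, oldest) -> assign | voices=[69 72 73 61 75]

Answer: 1 2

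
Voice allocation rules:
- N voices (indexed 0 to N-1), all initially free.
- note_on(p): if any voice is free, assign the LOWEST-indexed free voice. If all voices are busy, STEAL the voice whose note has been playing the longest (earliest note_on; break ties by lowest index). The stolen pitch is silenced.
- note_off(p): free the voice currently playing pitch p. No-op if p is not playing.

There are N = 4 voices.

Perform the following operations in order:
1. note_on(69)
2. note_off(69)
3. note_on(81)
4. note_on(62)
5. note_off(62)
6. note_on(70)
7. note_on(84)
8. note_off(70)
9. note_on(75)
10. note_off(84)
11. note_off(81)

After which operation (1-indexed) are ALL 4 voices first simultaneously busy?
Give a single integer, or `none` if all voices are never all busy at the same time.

Op 1: note_on(69): voice 0 is free -> assigned | voices=[69 - - -]
Op 2: note_off(69): free voice 0 | voices=[- - - -]
Op 3: note_on(81): voice 0 is free -> assigned | voices=[81 - - -]
Op 4: note_on(62): voice 1 is free -> assigned | voices=[81 62 - -]
Op 5: note_off(62): free voice 1 | voices=[81 - - -]
Op 6: note_on(70): voice 1 is free -> assigned | voices=[81 70 - -]
Op 7: note_on(84): voice 2 is free -> assigned | voices=[81 70 84 -]
Op 8: note_off(70): free voice 1 | voices=[81 - 84 -]
Op 9: note_on(75): voice 1 is free -> assigned | voices=[81 75 84 -]
Op 10: note_off(84): free voice 2 | voices=[81 75 - -]
Op 11: note_off(81): free voice 0 | voices=[- 75 - -]

Answer: none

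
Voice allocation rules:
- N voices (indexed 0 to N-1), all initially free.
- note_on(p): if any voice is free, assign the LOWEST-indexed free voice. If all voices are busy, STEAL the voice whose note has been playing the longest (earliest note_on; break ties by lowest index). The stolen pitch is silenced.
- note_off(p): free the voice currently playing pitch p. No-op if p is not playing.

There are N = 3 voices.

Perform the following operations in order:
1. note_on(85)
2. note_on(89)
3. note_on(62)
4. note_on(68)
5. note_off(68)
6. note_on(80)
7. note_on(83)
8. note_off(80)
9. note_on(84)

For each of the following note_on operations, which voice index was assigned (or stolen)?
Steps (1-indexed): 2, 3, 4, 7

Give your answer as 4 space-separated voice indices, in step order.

Answer: 1 2 0 1

Derivation:
Op 1: note_on(85): voice 0 is free -> assigned | voices=[85 - -]
Op 2: note_on(89): voice 1 is free -> assigned | voices=[85 89 -]
Op 3: note_on(62): voice 2 is free -> assigned | voices=[85 89 62]
Op 4: note_on(68): all voices busy, STEAL voice 0 (pitch 85, oldest) -> assign | voices=[68 89 62]
Op 5: note_off(68): free voice 0 | voices=[- 89 62]
Op 6: note_on(80): voice 0 is free -> assigned | voices=[80 89 62]
Op 7: note_on(83): all voices busy, STEAL voice 1 (pitch 89, oldest) -> assign | voices=[80 83 62]
Op 8: note_off(80): free voice 0 | voices=[- 83 62]
Op 9: note_on(84): voice 0 is free -> assigned | voices=[84 83 62]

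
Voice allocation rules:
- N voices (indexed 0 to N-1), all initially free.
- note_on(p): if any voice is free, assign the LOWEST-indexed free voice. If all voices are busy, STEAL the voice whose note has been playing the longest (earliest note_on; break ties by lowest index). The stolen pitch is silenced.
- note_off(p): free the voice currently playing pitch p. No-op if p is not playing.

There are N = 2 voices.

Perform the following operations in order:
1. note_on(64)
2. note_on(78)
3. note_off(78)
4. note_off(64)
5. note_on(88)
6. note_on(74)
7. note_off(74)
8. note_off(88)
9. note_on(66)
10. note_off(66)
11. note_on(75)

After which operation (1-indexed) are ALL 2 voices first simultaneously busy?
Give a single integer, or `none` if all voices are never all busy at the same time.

Answer: 2

Derivation:
Op 1: note_on(64): voice 0 is free -> assigned | voices=[64 -]
Op 2: note_on(78): voice 1 is free -> assigned | voices=[64 78]
Op 3: note_off(78): free voice 1 | voices=[64 -]
Op 4: note_off(64): free voice 0 | voices=[- -]
Op 5: note_on(88): voice 0 is free -> assigned | voices=[88 -]
Op 6: note_on(74): voice 1 is free -> assigned | voices=[88 74]
Op 7: note_off(74): free voice 1 | voices=[88 -]
Op 8: note_off(88): free voice 0 | voices=[- -]
Op 9: note_on(66): voice 0 is free -> assigned | voices=[66 -]
Op 10: note_off(66): free voice 0 | voices=[- -]
Op 11: note_on(75): voice 0 is free -> assigned | voices=[75 -]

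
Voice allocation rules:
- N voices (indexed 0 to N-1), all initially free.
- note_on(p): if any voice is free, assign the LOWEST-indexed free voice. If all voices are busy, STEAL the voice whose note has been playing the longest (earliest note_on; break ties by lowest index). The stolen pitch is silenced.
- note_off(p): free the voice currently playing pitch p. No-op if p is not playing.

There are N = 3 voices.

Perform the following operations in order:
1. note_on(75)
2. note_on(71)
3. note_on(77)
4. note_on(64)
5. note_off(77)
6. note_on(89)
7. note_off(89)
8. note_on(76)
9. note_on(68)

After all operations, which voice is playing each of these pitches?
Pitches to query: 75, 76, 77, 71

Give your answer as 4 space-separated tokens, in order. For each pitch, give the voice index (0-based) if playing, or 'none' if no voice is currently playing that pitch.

Op 1: note_on(75): voice 0 is free -> assigned | voices=[75 - -]
Op 2: note_on(71): voice 1 is free -> assigned | voices=[75 71 -]
Op 3: note_on(77): voice 2 is free -> assigned | voices=[75 71 77]
Op 4: note_on(64): all voices busy, STEAL voice 0 (pitch 75, oldest) -> assign | voices=[64 71 77]
Op 5: note_off(77): free voice 2 | voices=[64 71 -]
Op 6: note_on(89): voice 2 is free -> assigned | voices=[64 71 89]
Op 7: note_off(89): free voice 2 | voices=[64 71 -]
Op 8: note_on(76): voice 2 is free -> assigned | voices=[64 71 76]
Op 9: note_on(68): all voices busy, STEAL voice 1 (pitch 71, oldest) -> assign | voices=[64 68 76]

Answer: none 2 none none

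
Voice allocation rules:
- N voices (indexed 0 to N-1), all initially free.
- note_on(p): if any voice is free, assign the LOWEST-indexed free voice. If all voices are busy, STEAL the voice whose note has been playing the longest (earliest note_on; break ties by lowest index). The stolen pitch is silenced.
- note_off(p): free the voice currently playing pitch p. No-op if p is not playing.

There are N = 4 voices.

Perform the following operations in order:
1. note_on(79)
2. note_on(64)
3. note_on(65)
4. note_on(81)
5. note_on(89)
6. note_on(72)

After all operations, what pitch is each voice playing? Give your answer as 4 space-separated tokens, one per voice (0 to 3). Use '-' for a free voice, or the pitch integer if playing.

Op 1: note_on(79): voice 0 is free -> assigned | voices=[79 - - -]
Op 2: note_on(64): voice 1 is free -> assigned | voices=[79 64 - -]
Op 3: note_on(65): voice 2 is free -> assigned | voices=[79 64 65 -]
Op 4: note_on(81): voice 3 is free -> assigned | voices=[79 64 65 81]
Op 5: note_on(89): all voices busy, STEAL voice 0 (pitch 79, oldest) -> assign | voices=[89 64 65 81]
Op 6: note_on(72): all voices busy, STEAL voice 1 (pitch 64, oldest) -> assign | voices=[89 72 65 81]

Answer: 89 72 65 81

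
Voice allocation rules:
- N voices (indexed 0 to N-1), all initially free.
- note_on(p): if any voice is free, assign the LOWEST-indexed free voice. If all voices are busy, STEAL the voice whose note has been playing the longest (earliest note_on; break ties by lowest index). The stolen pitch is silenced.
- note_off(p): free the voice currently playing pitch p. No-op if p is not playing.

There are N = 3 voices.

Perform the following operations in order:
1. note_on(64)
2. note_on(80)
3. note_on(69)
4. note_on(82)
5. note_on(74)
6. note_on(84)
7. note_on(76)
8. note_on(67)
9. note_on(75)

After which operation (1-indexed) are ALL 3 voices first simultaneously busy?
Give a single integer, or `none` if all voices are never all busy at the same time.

Op 1: note_on(64): voice 0 is free -> assigned | voices=[64 - -]
Op 2: note_on(80): voice 1 is free -> assigned | voices=[64 80 -]
Op 3: note_on(69): voice 2 is free -> assigned | voices=[64 80 69]
Op 4: note_on(82): all voices busy, STEAL voice 0 (pitch 64, oldest) -> assign | voices=[82 80 69]
Op 5: note_on(74): all voices busy, STEAL voice 1 (pitch 80, oldest) -> assign | voices=[82 74 69]
Op 6: note_on(84): all voices busy, STEAL voice 2 (pitch 69, oldest) -> assign | voices=[82 74 84]
Op 7: note_on(76): all voices busy, STEAL voice 0 (pitch 82, oldest) -> assign | voices=[76 74 84]
Op 8: note_on(67): all voices busy, STEAL voice 1 (pitch 74, oldest) -> assign | voices=[76 67 84]
Op 9: note_on(75): all voices busy, STEAL voice 2 (pitch 84, oldest) -> assign | voices=[76 67 75]

Answer: 3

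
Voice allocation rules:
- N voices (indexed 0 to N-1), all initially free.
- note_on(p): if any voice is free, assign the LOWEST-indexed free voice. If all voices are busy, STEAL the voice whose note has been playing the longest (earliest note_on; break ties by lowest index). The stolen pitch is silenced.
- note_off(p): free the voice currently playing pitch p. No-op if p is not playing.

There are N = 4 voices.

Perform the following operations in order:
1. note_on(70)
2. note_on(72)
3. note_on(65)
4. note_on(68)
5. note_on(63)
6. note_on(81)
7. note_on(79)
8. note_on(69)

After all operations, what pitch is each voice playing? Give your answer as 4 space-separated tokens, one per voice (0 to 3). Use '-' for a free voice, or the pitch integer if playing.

Op 1: note_on(70): voice 0 is free -> assigned | voices=[70 - - -]
Op 2: note_on(72): voice 1 is free -> assigned | voices=[70 72 - -]
Op 3: note_on(65): voice 2 is free -> assigned | voices=[70 72 65 -]
Op 4: note_on(68): voice 3 is free -> assigned | voices=[70 72 65 68]
Op 5: note_on(63): all voices busy, STEAL voice 0 (pitch 70, oldest) -> assign | voices=[63 72 65 68]
Op 6: note_on(81): all voices busy, STEAL voice 1 (pitch 72, oldest) -> assign | voices=[63 81 65 68]
Op 7: note_on(79): all voices busy, STEAL voice 2 (pitch 65, oldest) -> assign | voices=[63 81 79 68]
Op 8: note_on(69): all voices busy, STEAL voice 3 (pitch 68, oldest) -> assign | voices=[63 81 79 69]

Answer: 63 81 79 69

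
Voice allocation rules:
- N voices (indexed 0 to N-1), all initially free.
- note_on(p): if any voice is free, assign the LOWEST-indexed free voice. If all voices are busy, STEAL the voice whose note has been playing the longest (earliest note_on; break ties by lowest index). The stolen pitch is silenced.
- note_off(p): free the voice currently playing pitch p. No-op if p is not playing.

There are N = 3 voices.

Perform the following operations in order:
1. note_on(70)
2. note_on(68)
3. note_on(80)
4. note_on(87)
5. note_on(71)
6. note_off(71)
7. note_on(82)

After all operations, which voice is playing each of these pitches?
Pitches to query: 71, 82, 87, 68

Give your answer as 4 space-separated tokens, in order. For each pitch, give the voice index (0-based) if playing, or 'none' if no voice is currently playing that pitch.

Answer: none 1 0 none

Derivation:
Op 1: note_on(70): voice 0 is free -> assigned | voices=[70 - -]
Op 2: note_on(68): voice 1 is free -> assigned | voices=[70 68 -]
Op 3: note_on(80): voice 2 is free -> assigned | voices=[70 68 80]
Op 4: note_on(87): all voices busy, STEAL voice 0 (pitch 70, oldest) -> assign | voices=[87 68 80]
Op 5: note_on(71): all voices busy, STEAL voice 1 (pitch 68, oldest) -> assign | voices=[87 71 80]
Op 6: note_off(71): free voice 1 | voices=[87 - 80]
Op 7: note_on(82): voice 1 is free -> assigned | voices=[87 82 80]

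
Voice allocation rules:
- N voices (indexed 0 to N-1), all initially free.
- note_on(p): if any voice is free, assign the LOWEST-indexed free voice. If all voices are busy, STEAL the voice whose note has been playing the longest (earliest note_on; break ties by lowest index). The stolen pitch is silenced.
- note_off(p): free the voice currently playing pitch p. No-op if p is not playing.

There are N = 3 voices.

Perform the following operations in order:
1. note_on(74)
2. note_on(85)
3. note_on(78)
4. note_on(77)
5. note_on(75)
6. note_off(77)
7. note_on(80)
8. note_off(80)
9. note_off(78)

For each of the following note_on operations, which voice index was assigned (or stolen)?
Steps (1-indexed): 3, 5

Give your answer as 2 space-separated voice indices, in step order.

Op 1: note_on(74): voice 0 is free -> assigned | voices=[74 - -]
Op 2: note_on(85): voice 1 is free -> assigned | voices=[74 85 -]
Op 3: note_on(78): voice 2 is free -> assigned | voices=[74 85 78]
Op 4: note_on(77): all voices busy, STEAL voice 0 (pitch 74, oldest) -> assign | voices=[77 85 78]
Op 5: note_on(75): all voices busy, STEAL voice 1 (pitch 85, oldest) -> assign | voices=[77 75 78]
Op 6: note_off(77): free voice 0 | voices=[- 75 78]
Op 7: note_on(80): voice 0 is free -> assigned | voices=[80 75 78]
Op 8: note_off(80): free voice 0 | voices=[- 75 78]
Op 9: note_off(78): free voice 2 | voices=[- 75 -]

Answer: 2 1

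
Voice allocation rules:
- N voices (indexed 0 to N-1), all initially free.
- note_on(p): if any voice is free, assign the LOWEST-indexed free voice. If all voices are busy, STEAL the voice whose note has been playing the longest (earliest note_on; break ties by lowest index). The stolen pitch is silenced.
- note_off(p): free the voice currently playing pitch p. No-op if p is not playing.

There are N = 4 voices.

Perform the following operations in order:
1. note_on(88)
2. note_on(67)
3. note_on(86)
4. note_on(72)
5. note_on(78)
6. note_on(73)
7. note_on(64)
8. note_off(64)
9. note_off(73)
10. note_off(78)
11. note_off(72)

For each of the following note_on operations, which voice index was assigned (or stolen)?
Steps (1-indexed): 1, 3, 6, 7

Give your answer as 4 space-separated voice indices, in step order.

Answer: 0 2 1 2

Derivation:
Op 1: note_on(88): voice 0 is free -> assigned | voices=[88 - - -]
Op 2: note_on(67): voice 1 is free -> assigned | voices=[88 67 - -]
Op 3: note_on(86): voice 2 is free -> assigned | voices=[88 67 86 -]
Op 4: note_on(72): voice 3 is free -> assigned | voices=[88 67 86 72]
Op 5: note_on(78): all voices busy, STEAL voice 0 (pitch 88, oldest) -> assign | voices=[78 67 86 72]
Op 6: note_on(73): all voices busy, STEAL voice 1 (pitch 67, oldest) -> assign | voices=[78 73 86 72]
Op 7: note_on(64): all voices busy, STEAL voice 2 (pitch 86, oldest) -> assign | voices=[78 73 64 72]
Op 8: note_off(64): free voice 2 | voices=[78 73 - 72]
Op 9: note_off(73): free voice 1 | voices=[78 - - 72]
Op 10: note_off(78): free voice 0 | voices=[- - - 72]
Op 11: note_off(72): free voice 3 | voices=[- - - -]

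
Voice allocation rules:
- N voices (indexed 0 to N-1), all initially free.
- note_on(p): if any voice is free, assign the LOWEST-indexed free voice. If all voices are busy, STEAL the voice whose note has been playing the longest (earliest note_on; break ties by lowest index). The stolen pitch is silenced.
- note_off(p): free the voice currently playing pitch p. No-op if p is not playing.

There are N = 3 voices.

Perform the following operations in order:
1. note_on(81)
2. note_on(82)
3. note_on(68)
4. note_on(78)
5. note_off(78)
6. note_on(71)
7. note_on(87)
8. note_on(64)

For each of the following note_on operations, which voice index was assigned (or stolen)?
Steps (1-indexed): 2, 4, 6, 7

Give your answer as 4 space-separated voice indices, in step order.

Op 1: note_on(81): voice 0 is free -> assigned | voices=[81 - -]
Op 2: note_on(82): voice 1 is free -> assigned | voices=[81 82 -]
Op 3: note_on(68): voice 2 is free -> assigned | voices=[81 82 68]
Op 4: note_on(78): all voices busy, STEAL voice 0 (pitch 81, oldest) -> assign | voices=[78 82 68]
Op 5: note_off(78): free voice 0 | voices=[- 82 68]
Op 6: note_on(71): voice 0 is free -> assigned | voices=[71 82 68]
Op 7: note_on(87): all voices busy, STEAL voice 1 (pitch 82, oldest) -> assign | voices=[71 87 68]
Op 8: note_on(64): all voices busy, STEAL voice 2 (pitch 68, oldest) -> assign | voices=[71 87 64]

Answer: 1 0 0 1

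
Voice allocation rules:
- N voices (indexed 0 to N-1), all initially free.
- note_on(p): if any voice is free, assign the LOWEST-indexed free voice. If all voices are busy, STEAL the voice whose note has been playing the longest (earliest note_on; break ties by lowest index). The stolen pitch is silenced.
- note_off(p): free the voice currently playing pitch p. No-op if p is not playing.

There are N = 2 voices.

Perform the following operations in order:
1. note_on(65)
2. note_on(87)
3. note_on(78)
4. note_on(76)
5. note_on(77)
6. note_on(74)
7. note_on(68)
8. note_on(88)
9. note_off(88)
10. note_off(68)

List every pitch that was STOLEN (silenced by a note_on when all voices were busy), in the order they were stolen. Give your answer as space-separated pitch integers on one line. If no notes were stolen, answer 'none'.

Answer: 65 87 78 76 77 74

Derivation:
Op 1: note_on(65): voice 0 is free -> assigned | voices=[65 -]
Op 2: note_on(87): voice 1 is free -> assigned | voices=[65 87]
Op 3: note_on(78): all voices busy, STEAL voice 0 (pitch 65, oldest) -> assign | voices=[78 87]
Op 4: note_on(76): all voices busy, STEAL voice 1 (pitch 87, oldest) -> assign | voices=[78 76]
Op 5: note_on(77): all voices busy, STEAL voice 0 (pitch 78, oldest) -> assign | voices=[77 76]
Op 6: note_on(74): all voices busy, STEAL voice 1 (pitch 76, oldest) -> assign | voices=[77 74]
Op 7: note_on(68): all voices busy, STEAL voice 0 (pitch 77, oldest) -> assign | voices=[68 74]
Op 8: note_on(88): all voices busy, STEAL voice 1 (pitch 74, oldest) -> assign | voices=[68 88]
Op 9: note_off(88): free voice 1 | voices=[68 -]
Op 10: note_off(68): free voice 0 | voices=[- -]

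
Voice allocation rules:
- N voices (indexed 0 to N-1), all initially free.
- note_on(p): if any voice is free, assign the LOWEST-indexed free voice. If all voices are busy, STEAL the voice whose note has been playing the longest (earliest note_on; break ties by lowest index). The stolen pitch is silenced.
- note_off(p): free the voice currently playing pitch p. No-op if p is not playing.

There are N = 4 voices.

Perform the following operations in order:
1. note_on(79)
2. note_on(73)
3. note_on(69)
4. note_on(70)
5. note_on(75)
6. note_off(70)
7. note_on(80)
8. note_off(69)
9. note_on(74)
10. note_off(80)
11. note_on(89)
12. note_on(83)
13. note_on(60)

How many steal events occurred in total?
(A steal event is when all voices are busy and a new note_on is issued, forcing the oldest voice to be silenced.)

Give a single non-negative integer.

Op 1: note_on(79): voice 0 is free -> assigned | voices=[79 - - -]
Op 2: note_on(73): voice 1 is free -> assigned | voices=[79 73 - -]
Op 3: note_on(69): voice 2 is free -> assigned | voices=[79 73 69 -]
Op 4: note_on(70): voice 3 is free -> assigned | voices=[79 73 69 70]
Op 5: note_on(75): all voices busy, STEAL voice 0 (pitch 79, oldest) -> assign | voices=[75 73 69 70]
Op 6: note_off(70): free voice 3 | voices=[75 73 69 -]
Op 7: note_on(80): voice 3 is free -> assigned | voices=[75 73 69 80]
Op 8: note_off(69): free voice 2 | voices=[75 73 - 80]
Op 9: note_on(74): voice 2 is free -> assigned | voices=[75 73 74 80]
Op 10: note_off(80): free voice 3 | voices=[75 73 74 -]
Op 11: note_on(89): voice 3 is free -> assigned | voices=[75 73 74 89]
Op 12: note_on(83): all voices busy, STEAL voice 1 (pitch 73, oldest) -> assign | voices=[75 83 74 89]
Op 13: note_on(60): all voices busy, STEAL voice 0 (pitch 75, oldest) -> assign | voices=[60 83 74 89]

Answer: 3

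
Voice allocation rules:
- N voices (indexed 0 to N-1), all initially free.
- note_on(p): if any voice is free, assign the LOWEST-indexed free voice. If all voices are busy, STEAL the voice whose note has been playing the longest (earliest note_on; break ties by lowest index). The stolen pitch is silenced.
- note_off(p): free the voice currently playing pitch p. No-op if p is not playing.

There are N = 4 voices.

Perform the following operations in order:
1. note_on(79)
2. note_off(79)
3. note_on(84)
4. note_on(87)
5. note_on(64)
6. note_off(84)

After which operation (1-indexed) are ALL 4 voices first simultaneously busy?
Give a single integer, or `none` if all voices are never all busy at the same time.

Op 1: note_on(79): voice 0 is free -> assigned | voices=[79 - - -]
Op 2: note_off(79): free voice 0 | voices=[- - - -]
Op 3: note_on(84): voice 0 is free -> assigned | voices=[84 - - -]
Op 4: note_on(87): voice 1 is free -> assigned | voices=[84 87 - -]
Op 5: note_on(64): voice 2 is free -> assigned | voices=[84 87 64 -]
Op 6: note_off(84): free voice 0 | voices=[- 87 64 -]

Answer: none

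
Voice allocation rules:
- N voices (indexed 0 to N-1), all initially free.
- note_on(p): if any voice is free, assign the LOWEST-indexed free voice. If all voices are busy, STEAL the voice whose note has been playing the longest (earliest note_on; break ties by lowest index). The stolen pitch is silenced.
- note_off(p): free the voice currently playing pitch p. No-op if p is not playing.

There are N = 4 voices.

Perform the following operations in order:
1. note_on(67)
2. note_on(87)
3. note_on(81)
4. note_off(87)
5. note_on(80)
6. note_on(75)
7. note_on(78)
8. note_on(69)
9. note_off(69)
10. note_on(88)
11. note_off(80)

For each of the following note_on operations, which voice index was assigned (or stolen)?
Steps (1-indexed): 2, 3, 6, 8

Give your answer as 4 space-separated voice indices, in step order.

Op 1: note_on(67): voice 0 is free -> assigned | voices=[67 - - -]
Op 2: note_on(87): voice 1 is free -> assigned | voices=[67 87 - -]
Op 3: note_on(81): voice 2 is free -> assigned | voices=[67 87 81 -]
Op 4: note_off(87): free voice 1 | voices=[67 - 81 -]
Op 5: note_on(80): voice 1 is free -> assigned | voices=[67 80 81 -]
Op 6: note_on(75): voice 3 is free -> assigned | voices=[67 80 81 75]
Op 7: note_on(78): all voices busy, STEAL voice 0 (pitch 67, oldest) -> assign | voices=[78 80 81 75]
Op 8: note_on(69): all voices busy, STEAL voice 2 (pitch 81, oldest) -> assign | voices=[78 80 69 75]
Op 9: note_off(69): free voice 2 | voices=[78 80 - 75]
Op 10: note_on(88): voice 2 is free -> assigned | voices=[78 80 88 75]
Op 11: note_off(80): free voice 1 | voices=[78 - 88 75]

Answer: 1 2 3 2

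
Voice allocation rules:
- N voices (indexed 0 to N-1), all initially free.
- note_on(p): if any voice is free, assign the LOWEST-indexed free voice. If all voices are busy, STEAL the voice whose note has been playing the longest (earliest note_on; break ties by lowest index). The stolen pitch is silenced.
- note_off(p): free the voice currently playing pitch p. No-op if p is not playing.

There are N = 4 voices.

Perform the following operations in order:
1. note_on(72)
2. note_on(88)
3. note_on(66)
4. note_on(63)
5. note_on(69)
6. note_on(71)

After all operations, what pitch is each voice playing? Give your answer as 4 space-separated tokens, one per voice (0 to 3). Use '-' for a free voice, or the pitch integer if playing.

Op 1: note_on(72): voice 0 is free -> assigned | voices=[72 - - -]
Op 2: note_on(88): voice 1 is free -> assigned | voices=[72 88 - -]
Op 3: note_on(66): voice 2 is free -> assigned | voices=[72 88 66 -]
Op 4: note_on(63): voice 3 is free -> assigned | voices=[72 88 66 63]
Op 5: note_on(69): all voices busy, STEAL voice 0 (pitch 72, oldest) -> assign | voices=[69 88 66 63]
Op 6: note_on(71): all voices busy, STEAL voice 1 (pitch 88, oldest) -> assign | voices=[69 71 66 63]

Answer: 69 71 66 63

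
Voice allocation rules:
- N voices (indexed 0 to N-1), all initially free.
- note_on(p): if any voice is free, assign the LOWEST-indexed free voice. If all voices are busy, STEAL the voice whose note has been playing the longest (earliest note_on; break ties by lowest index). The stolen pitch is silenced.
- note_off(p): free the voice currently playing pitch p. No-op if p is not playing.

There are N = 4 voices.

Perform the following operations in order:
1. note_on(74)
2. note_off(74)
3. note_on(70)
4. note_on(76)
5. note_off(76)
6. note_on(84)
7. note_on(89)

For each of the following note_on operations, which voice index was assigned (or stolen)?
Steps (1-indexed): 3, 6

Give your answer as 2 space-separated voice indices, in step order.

Answer: 0 1

Derivation:
Op 1: note_on(74): voice 0 is free -> assigned | voices=[74 - - -]
Op 2: note_off(74): free voice 0 | voices=[- - - -]
Op 3: note_on(70): voice 0 is free -> assigned | voices=[70 - - -]
Op 4: note_on(76): voice 1 is free -> assigned | voices=[70 76 - -]
Op 5: note_off(76): free voice 1 | voices=[70 - - -]
Op 6: note_on(84): voice 1 is free -> assigned | voices=[70 84 - -]
Op 7: note_on(89): voice 2 is free -> assigned | voices=[70 84 89 -]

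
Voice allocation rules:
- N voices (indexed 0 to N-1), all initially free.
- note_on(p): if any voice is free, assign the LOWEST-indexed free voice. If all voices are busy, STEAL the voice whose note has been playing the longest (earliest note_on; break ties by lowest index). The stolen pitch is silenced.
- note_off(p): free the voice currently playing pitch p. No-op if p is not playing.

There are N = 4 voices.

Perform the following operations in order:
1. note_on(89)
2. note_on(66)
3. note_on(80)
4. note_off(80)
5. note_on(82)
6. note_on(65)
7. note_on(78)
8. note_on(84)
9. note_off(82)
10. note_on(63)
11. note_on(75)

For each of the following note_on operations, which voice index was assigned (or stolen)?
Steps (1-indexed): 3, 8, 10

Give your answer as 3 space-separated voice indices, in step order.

Answer: 2 1 2

Derivation:
Op 1: note_on(89): voice 0 is free -> assigned | voices=[89 - - -]
Op 2: note_on(66): voice 1 is free -> assigned | voices=[89 66 - -]
Op 3: note_on(80): voice 2 is free -> assigned | voices=[89 66 80 -]
Op 4: note_off(80): free voice 2 | voices=[89 66 - -]
Op 5: note_on(82): voice 2 is free -> assigned | voices=[89 66 82 -]
Op 6: note_on(65): voice 3 is free -> assigned | voices=[89 66 82 65]
Op 7: note_on(78): all voices busy, STEAL voice 0 (pitch 89, oldest) -> assign | voices=[78 66 82 65]
Op 8: note_on(84): all voices busy, STEAL voice 1 (pitch 66, oldest) -> assign | voices=[78 84 82 65]
Op 9: note_off(82): free voice 2 | voices=[78 84 - 65]
Op 10: note_on(63): voice 2 is free -> assigned | voices=[78 84 63 65]
Op 11: note_on(75): all voices busy, STEAL voice 3 (pitch 65, oldest) -> assign | voices=[78 84 63 75]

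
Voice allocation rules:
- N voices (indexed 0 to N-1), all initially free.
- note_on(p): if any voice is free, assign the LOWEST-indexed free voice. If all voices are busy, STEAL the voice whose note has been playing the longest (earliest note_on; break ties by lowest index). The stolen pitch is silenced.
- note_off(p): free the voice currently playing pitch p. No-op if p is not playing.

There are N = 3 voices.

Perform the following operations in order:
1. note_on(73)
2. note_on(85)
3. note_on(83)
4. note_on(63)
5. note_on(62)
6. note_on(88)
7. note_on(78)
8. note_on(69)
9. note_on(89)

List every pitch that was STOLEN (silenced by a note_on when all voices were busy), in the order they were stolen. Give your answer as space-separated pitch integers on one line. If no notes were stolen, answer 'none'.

Op 1: note_on(73): voice 0 is free -> assigned | voices=[73 - -]
Op 2: note_on(85): voice 1 is free -> assigned | voices=[73 85 -]
Op 3: note_on(83): voice 2 is free -> assigned | voices=[73 85 83]
Op 4: note_on(63): all voices busy, STEAL voice 0 (pitch 73, oldest) -> assign | voices=[63 85 83]
Op 5: note_on(62): all voices busy, STEAL voice 1 (pitch 85, oldest) -> assign | voices=[63 62 83]
Op 6: note_on(88): all voices busy, STEAL voice 2 (pitch 83, oldest) -> assign | voices=[63 62 88]
Op 7: note_on(78): all voices busy, STEAL voice 0 (pitch 63, oldest) -> assign | voices=[78 62 88]
Op 8: note_on(69): all voices busy, STEAL voice 1 (pitch 62, oldest) -> assign | voices=[78 69 88]
Op 9: note_on(89): all voices busy, STEAL voice 2 (pitch 88, oldest) -> assign | voices=[78 69 89]

Answer: 73 85 83 63 62 88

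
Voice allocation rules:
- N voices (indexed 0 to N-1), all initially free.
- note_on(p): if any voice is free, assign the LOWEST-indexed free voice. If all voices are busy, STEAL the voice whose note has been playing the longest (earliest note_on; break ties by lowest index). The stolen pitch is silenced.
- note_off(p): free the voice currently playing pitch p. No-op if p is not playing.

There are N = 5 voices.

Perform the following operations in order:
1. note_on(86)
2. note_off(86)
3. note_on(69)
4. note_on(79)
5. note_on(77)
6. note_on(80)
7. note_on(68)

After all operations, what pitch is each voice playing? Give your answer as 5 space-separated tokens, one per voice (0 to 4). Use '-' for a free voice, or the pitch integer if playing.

Answer: 69 79 77 80 68

Derivation:
Op 1: note_on(86): voice 0 is free -> assigned | voices=[86 - - - -]
Op 2: note_off(86): free voice 0 | voices=[- - - - -]
Op 3: note_on(69): voice 0 is free -> assigned | voices=[69 - - - -]
Op 4: note_on(79): voice 1 is free -> assigned | voices=[69 79 - - -]
Op 5: note_on(77): voice 2 is free -> assigned | voices=[69 79 77 - -]
Op 6: note_on(80): voice 3 is free -> assigned | voices=[69 79 77 80 -]
Op 7: note_on(68): voice 4 is free -> assigned | voices=[69 79 77 80 68]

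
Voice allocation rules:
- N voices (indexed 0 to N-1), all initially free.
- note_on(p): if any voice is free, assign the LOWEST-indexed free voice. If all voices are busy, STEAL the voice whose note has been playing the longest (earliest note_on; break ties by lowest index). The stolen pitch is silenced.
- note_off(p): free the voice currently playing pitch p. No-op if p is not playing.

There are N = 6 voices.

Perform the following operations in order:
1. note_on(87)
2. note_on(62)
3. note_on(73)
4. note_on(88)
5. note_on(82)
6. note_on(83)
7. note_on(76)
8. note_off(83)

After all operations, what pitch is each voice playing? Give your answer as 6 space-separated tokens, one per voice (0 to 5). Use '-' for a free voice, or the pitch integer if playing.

Op 1: note_on(87): voice 0 is free -> assigned | voices=[87 - - - - -]
Op 2: note_on(62): voice 1 is free -> assigned | voices=[87 62 - - - -]
Op 3: note_on(73): voice 2 is free -> assigned | voices=[87 62 73 - - -]
Op 4: note_on(88): voice 3 is free -> assigned | voices=[87 62 73 88 - -]
Op 5: note_on(82): voice 4 is free -> assigned | voices=[87 62 73 88 82 -]
Op 6: note_on(83): voice 5 is free -> assigned | voices=[87 62 73 88 82 83]
Op 7: note_on(76): all voices busy, STEAL voice 0 (pitch 87, oldest) -> assign | voices=[76 62 73 88 82 83]
Op 8: note_off(83): free voice 5 | voices=[76 62 73 88 82 -]

Answer: 76 62 73 88 82 -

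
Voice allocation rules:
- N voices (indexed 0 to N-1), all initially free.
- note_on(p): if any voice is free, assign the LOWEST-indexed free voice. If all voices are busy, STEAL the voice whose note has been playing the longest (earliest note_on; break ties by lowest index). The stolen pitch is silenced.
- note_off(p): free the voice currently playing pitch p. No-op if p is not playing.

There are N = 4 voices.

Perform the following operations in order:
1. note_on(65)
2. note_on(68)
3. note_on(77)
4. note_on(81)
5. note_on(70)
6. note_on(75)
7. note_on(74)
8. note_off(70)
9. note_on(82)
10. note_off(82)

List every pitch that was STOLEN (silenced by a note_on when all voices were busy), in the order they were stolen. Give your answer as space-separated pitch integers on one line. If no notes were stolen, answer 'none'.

Op 1: note_on(65): voice 0 is free -> assigned | voices=[65 - - -]
Op 2: note_on(68): voice 1 is free -> assigned | voices=[65 68 - -]
Op 3: note_on(77): voice 2 is free -> assigned | voices=[65 68 77 -]
Op 4: note_on(81): voice 3 is free -> assigned | voices=[65 68 77 81]
Op 5: note_on(70): all voices busy, STEAL voice 0 (pitch 65, oldest) -> assign | voices=[70 68 77 81]
Op 6: note_on(75): all voices busy, STEAL voice 1 (pitch 68, oldest) -> assign | voices=[70 75 77 81]
Op 7: note_on(74): all voices busy, STEAL voice 2 (pitch 77, oldest) -> assign | voices=[70 75 74 81]
Op 8: note_off(70): free voice 0 | voices=[- 75 74 81]
Op 9: note_on(82): voice 0 is free -> assigned | voices=[82 75 74 81]
Op 10: note_off(82): free voice 0 | voices=[- 75 74 81]

Answer: 65 68 77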